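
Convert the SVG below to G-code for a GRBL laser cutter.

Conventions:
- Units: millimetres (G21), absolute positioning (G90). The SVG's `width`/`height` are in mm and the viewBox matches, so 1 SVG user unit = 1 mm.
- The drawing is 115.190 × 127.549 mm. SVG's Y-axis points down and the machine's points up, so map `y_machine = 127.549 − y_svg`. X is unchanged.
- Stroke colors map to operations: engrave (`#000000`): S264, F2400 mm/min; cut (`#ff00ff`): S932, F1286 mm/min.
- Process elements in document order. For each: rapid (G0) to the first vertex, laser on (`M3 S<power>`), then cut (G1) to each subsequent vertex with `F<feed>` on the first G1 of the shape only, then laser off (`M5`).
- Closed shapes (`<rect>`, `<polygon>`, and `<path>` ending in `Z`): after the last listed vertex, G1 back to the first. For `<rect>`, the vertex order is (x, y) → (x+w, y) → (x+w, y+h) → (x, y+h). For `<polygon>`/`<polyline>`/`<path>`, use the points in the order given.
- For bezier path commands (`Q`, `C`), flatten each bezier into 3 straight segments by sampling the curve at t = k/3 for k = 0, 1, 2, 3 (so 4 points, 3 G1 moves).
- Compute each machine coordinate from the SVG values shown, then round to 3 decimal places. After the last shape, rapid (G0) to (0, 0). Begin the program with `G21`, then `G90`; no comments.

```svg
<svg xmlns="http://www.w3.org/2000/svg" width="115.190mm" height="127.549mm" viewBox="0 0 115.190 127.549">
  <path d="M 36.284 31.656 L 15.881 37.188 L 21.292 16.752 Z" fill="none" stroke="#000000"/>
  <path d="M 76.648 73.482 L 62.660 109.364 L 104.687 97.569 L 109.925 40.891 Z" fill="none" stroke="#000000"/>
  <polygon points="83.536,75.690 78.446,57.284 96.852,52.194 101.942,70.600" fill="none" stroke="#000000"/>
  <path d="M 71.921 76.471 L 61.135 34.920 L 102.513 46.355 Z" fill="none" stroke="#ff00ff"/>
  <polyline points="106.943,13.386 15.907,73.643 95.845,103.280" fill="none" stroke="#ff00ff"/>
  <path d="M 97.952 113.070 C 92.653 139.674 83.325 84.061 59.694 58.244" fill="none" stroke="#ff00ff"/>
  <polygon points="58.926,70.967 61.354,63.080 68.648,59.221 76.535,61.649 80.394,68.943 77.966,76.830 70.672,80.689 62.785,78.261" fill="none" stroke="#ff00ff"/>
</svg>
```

viewBox `0 0 115.190 127.549` with mm width/height → 1 unit = 1 mm. Flip: y_m = 127.549 − y_svg.

**Shape 1** — `<path>` regular polygon, stroke `#000000` → engrave (S264, F2400). Machine vertices: (36.284,95.893) → (15.881,90.361) → (21.292,110.797) → (36.284,95.893). Closed: final G1 returns to the first vertex.

**Shape 2** — `<path>` closed polygon, stroke `#000000` → engrave (S264, F2400). Machine vertices: (76.648,54.067) → (62.660,18.185) → (104.687,29.980) → (109.925,86.658) → (76.648,54.067). Closed: final G1 returns to the first vertex.

**Shape 3** — `<polygon>` regular polygon, stroke `#000000` → engrave (S264, F2400). Machine vertices: (83.536,51.859) → (78.446,70.265) → (96.852,75.355) → (101.942,56.949) → (83.536,51.859). Closed: final G1 returns to the first vertex.

**Shape 4** — `<path>` regular polygon, stroke `#ff00ff` → cut (S932, F1286). Machine vertices: (71.921,51.078) → (61.135,92.629) → (102.513,81.194) → (71.921,51.078). Closed: final G1 returns to the first vertex.

**Shape 5** — `<polyline>` open polyline, stroke `#ff00ff` → cut (S932, F1286). Machine vertices: (106.943,114.163) → (15.907,53.906) → (95.845,24.269). Open path.

**Shape 6** — `<path>` cubic bezier, stroke `#ff00ff` → cut (S932, F1286). Control points (SVG): P0=(97.952,113.070), P1=(92.653,139.674), P2=(83.325,84.061), P3=(59.694,58.244); sampled at t=k/3. Machine vertices: (97.952,14.479) → (90.929,11.132) → (78.938,37.705) → (59.694,69.305). Open path.

**Shape 7** — `<polygon>` regular polygon, stroke `#ff00ff` → cut (S932, F1286). Machine vertices: (58.926,56.582) → (61.354,64.469) → (68.648,68.328) → (76.535,65.900) → (80.394,58.606) → (77.966,50.719) → (70.672,46.860) → (62.785,49.288) → (58.926,56.582). Closed: final G1 returns to the first vertex.

G21
G90
G0 X36.284 Y95.893
M3 S264
G1 X15.881 Y90.361 F2400
G1 X21.292 Y110.797
G1 X36.284 Y95.893
M5
G0 X76.648 Y54.067
M3 S264
G1 X62.660 Y18.185 F2400
G1 X104.687 Y29.980
G1 X109.925 Y86.658
G1 X76.648 Y54.067
M5
G0 X83.536 Y51.859
M3 S264
G1 X78.446 Y70.265 F2400
G1 X96.852 Y75.355
G1 X101.942 Y56.949
G1 X83.536 Y51.859
M5
G0 X71.921 Y51.078
M3 S932
G1 X61.135 Y92.629 F1286
G1 X102.513 Y81.194
G1 X71.921 Y51.078
M5
G0 X106.943 Y114.163
M3 S932
G1 X15.907 Y53.906 F1286
G1 X95.845 Y24.269
M5
G0 X97.952 Y14.479
M3 S932
G1 X90.929 Y11.132 F1286
G1 X78.938 Y37.705
G1 X59.694 Y69.305
M5
G0 X58.926 Y56.582
M3 S932
G1 X61.354 Y64.469 F1286
G1 X68.648 Y68.328
G1 X76.535 Y65.900
G1 X80.394 Y58.606
G1 X77.966 Y50.719
G1 X70.672 Y46.860
G1 X62.785 Y49.288
G1 X58.926 Y56.582
M5
G0 X0.000 Y0.000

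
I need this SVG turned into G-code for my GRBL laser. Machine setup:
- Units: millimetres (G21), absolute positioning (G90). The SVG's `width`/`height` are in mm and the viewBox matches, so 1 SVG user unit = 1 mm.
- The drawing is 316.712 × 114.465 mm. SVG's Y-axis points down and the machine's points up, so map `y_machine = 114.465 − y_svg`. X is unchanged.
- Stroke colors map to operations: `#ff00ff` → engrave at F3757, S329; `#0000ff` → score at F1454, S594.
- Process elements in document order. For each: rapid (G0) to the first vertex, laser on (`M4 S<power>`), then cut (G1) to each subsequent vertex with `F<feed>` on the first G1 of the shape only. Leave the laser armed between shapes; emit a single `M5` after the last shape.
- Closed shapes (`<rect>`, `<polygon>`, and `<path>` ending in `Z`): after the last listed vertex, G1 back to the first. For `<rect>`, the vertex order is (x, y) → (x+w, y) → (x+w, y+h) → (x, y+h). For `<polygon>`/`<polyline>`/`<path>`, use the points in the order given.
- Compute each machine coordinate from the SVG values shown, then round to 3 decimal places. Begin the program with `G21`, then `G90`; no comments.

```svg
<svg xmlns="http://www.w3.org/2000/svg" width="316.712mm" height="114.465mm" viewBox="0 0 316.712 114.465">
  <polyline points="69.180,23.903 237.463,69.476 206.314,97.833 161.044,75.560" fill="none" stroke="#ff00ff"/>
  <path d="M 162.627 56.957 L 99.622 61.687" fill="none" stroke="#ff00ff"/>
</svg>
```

G21
G90
G0 X69.180 Y90.562
M4 S329
G1 X237.463 Y44.989 F3757
G1 X206.314 Y16.632
G1 X161.044 Y38.905
G0 X162.627 Y57.508
M4 S329
G1 X99.622 Y52.778 F3757
M5

Since the viewBox matches the mm dimensions, user units are millimetres directly. The only transform is the Y-flip y_m = 114.465 − y_svg.

Shape 1 is a open polyline drawn with `<polyline>`. Its stroke #ff00ff means engrave at S329, F3757. After flipping Y the toolpath is (69.180,90.562) → (237.463,44.989) → (206.314,16.632) → (161.044,38.905).

Shape 2 is a line segment drawn with `<path>`. Its stroke #ff00ff means engrave at S329, F3757. After flipping Y the toolpath is (162.627,57.508) → (99.622,52.778).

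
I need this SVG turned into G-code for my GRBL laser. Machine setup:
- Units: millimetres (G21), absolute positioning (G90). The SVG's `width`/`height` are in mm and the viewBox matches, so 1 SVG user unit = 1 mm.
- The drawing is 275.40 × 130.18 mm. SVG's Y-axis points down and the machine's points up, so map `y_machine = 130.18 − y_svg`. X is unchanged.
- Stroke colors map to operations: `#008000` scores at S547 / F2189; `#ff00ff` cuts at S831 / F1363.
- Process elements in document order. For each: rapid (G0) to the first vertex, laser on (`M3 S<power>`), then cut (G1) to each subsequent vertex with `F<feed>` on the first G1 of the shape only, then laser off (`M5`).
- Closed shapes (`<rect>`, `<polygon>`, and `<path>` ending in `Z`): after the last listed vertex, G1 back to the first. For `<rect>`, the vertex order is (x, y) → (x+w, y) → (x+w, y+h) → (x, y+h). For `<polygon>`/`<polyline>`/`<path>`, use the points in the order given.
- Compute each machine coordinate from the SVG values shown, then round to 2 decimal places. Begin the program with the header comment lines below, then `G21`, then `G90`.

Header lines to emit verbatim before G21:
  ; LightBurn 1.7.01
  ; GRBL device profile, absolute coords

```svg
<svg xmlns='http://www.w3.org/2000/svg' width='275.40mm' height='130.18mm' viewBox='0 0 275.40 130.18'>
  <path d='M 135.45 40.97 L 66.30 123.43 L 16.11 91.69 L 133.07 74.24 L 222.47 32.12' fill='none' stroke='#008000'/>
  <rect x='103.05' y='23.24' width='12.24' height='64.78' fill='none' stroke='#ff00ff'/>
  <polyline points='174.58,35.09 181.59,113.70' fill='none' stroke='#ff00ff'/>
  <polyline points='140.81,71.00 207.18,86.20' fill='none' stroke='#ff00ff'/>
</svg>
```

; LightBurn 1.7.01
; GRBL device profile, absolute coords
G21
G90
G0 X135.45 Y89.21
M3 S547
G1 X66.30 Y6.75 F2189
G1 X16.11 Y38.49
G1 X133.07 Y55.94
G1 X222.47 Y98.06
M5
G0 X103.05 Y106.94
M3 S831
G1 X115.29 Y106.94 F1363
G1 X115.29 Y42.16
G1 X103.05 Y42.16
G1 X103.05 Y106.94
M5
G0 X174.58 Y95.09
M3 S831
G1 X181.59 Y16.48 F1363
M5
G0 X140.81 Y59.18
M3 S831
G1 X207.18 Y43.98 F1363
M5

Since the viewBox matches the mm dimensions, user units are millimetres directly. The only transform is the Y-flip y_m = 130.18 − y_svg.

Shape 1 is a open polyline drawn with `<path>`. Its stroke #008000 means score at S547, F2189. After flipping Y the toolpath is (135.45,89.21) → (66.30,6.75) → (16.11,38.49) → (133.07,55.94) → (222.47,98.06).

Shape 2 is a rectangle drawn with `<rect>`. Its stroke #ff00ff means cut at S831, F1363. After flipping Y the toolpath is (103.05,106.94) → (115.29,106.94) → (115.29,42.16) → (103.05,42.16) → (103.05,106.94), returning to the start.

Shape 3 is a line segment drawn with `<polyline>`. Its stroke #ff00ff means cut at S831, F1363. After flipping Y the toolpath is (174.58,95.09) → (181.59,16.48).

Shape 4 is a line segment drawn with `<polyline>`. Its stroke #ff00ff means cut at S831, F1363. After flipping Y the toolpath is (140.81,59.18) → (207.18,43.98).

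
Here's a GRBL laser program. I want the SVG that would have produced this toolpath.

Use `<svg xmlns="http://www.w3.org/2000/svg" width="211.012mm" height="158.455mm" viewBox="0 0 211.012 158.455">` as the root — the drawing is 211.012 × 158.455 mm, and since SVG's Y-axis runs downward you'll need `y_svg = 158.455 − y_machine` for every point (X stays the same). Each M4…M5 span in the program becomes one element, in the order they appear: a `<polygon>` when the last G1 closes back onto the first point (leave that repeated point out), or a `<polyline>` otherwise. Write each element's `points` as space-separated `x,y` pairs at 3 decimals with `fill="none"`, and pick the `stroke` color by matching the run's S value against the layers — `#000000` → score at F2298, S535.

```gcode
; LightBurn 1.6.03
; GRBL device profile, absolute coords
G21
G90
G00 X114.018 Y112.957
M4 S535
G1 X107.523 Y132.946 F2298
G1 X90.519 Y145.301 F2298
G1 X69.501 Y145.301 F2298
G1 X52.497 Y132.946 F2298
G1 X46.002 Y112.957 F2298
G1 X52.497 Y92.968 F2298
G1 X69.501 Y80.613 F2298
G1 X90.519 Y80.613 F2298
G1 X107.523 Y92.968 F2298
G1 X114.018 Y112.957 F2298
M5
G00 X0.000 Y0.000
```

y_svg = 158.455 − y_m. Every run uses S535, so all elements get stroke `#000000` (score).

[1] closed run; points: 114.018,45.498 107.523,25.509 90.519,13.154 69.501,13.154 52.497,25.509 46.002,45.498 52.497,65.487 69.501,77.842 90.519,77.842 107.523,65.487

<svg xmlns="http://www.w3.org/2000/svg" width="211.012mm" height="158.455mm" viewBox="0 0 211.012 158.455">
  <polygon points="114.018,45.498 107.523,25.509 90.519,13.154 69.501,13.154 52.497,25.509 46.002,45.498 52.497,65.487 69.501,77.842 90.519,77.842 107.523,65.487" fill="none" stroke="#000000"/>
</svg>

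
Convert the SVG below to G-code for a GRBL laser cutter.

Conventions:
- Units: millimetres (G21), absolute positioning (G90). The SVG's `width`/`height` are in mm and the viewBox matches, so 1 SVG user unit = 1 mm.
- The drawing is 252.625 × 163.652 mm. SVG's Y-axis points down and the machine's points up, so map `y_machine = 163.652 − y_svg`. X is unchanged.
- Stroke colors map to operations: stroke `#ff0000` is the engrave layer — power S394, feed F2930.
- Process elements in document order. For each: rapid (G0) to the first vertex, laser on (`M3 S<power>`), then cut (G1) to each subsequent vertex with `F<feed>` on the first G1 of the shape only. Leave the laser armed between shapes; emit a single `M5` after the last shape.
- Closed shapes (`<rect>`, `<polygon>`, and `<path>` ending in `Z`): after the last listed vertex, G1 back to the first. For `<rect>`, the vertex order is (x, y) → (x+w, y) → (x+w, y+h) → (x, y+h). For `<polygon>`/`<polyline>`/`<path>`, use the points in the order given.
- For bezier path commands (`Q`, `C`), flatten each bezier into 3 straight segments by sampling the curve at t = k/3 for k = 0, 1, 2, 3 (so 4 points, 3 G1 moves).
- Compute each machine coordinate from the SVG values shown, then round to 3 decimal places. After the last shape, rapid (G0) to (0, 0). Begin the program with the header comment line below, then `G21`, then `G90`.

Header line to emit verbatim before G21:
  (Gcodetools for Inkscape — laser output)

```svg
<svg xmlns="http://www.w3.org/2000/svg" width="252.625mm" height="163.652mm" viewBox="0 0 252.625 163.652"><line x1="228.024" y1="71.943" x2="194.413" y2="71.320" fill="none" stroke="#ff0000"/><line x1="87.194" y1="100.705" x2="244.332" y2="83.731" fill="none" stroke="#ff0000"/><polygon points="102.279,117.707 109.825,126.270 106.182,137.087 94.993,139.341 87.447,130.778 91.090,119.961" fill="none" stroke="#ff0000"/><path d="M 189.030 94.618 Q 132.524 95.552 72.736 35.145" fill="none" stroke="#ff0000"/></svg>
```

1 u = 1 mm; y_m = 163.652 − y.

[1] `<line>` line segment, #ff0000→engrave S394 F2930: (228.024,91.709) → (194.413,92.332)

[2] `<line>` line segment, #ff0000→engrave S394 F2930: (87.194,62.947) → (244.332,79.921)

[3] `<polygon>` regular polygon, #ff0000→engrave S394 F2930: (102.279,45.945) → (109.825,37.382) → (106.182,26.565) → (94.993,24.311) → (87.447,32.874) → (91.090,43.691) → (102.279,45.945) (closed)

[4] `<path>` quadratic bezier, #ff0000→engrave S394 F2930: (189.030,69.034) → (150.995,75.227) → (112.230,95.051) → (72.736,128.507)

(Gcodetools for Inkscape — laser output)
G21
G90
G0 X228.024 Y91.709
M3 S394
G1 X194.413 Y92.332 F2930
G0 X87.194 Y62.947
M3 S394
G1 X244.332 Y79.921 F2930
G0 X102.279 Y45.945
M3 S394
G1 X109.825 Y37.382 F2930
G1 X106.182 Y26.565
G1 X94.993 Y24.311
G1 X87.447 Y32.874
G1 X91.090 Y43.691
G1 X102.279 Y45.945
G0 X189.030 Y69.034
M3 S394
G1 X150.995 Y75.227 F2930
G1 X112.230 Y95.051
G1 X72.736 Y128.507
M5
G0 X0.000 Y0.000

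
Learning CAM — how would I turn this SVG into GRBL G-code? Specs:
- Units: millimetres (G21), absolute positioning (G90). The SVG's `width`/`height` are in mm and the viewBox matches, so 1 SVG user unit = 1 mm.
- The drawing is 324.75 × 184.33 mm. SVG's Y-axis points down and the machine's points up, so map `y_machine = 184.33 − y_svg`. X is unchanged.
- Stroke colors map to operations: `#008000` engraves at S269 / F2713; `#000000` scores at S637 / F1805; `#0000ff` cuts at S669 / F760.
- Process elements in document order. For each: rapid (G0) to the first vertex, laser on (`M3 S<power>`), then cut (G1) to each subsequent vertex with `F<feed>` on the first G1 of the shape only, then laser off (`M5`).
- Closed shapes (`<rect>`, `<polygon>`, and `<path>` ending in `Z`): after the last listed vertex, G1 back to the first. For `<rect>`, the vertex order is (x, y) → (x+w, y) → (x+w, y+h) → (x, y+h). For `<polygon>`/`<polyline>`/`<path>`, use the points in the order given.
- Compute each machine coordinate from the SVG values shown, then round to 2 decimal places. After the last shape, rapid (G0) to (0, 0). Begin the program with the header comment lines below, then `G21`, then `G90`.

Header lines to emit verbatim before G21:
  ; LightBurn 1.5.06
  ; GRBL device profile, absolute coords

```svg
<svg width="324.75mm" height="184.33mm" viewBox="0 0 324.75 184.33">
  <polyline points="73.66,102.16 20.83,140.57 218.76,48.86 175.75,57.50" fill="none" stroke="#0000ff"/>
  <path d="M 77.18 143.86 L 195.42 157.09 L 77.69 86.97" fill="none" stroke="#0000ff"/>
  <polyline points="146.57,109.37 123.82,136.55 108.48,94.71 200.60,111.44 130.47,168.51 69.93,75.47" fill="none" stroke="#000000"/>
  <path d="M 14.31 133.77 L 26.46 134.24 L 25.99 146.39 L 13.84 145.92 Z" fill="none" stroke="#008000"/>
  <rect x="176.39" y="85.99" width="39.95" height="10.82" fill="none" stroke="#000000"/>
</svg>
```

viewBox `0 0 324.75 184.33` with mm width/height → 1 unit = 1 mm. Flip: y_m = 184.33 − y_svg.

**Shape 1** — `<polyline>` open polyline, stroke `#0000ff` → cut (S669, F760). Machine vertices: (73.66,82.17) → (20.83,43.76) → (218.76,135.47) → (175.75,126.83). Open path.

**Shape 2** — `<path>` open polyline, stroke `#0000ff` → cut (S669, F760). Machine vertices: (77.18,40.47) → (195.42,27.24) → (77.69,97.36). Open path.

**Shape 3** — `<polyline>` open polyline, stroke `#000000` → score (S637, F1805). Machine vertices: (146.57,74.96) → (123.82,47.78) → (108.48,89.62) → (200.60,72.89) → (130.47,15.82) → (69.93,108.86). Open path.

**Shape 4** — `<path>` regular polygon, stroke `#008000` → engrave (S269, F2713). Machine vertices: (14.31,50.56) → (26.46,50.09) → (25.99,37.94) → (13.84,38.41) → (14.31,50.56). Closed: final G1 returns to the first vertex.

**Shape 5** — `<rect>` rectangle, stroke `#000000` → score (S637, F1805). Machine vertices: (176.39,98.34) → (216.34,98.34) → (216.34,87.52) → (176.39,87.52) → (176.39,98.34). Closed: final G1 returns to the first vertex.

; LightBurn 1.5.06
; GRBL device profile, absolute coords
G21
G90
G0 X73.66 Y82.17
M3 S669
G1 X20.83 Y43.76 F760
G1 X218.76 Y135.47
G1 X175.75 Y126.83
M5
G0 X77.18 Y40.47
M3 S669
G1 X195.42 Y27.24 F760
G1 X77.69 Y97.36
M5
G0 X146.57 Y74.96
M3 S637
G1 X123.82 Y47.78 F1805
G1 X108.48 Y89.62
G1 X200.60 Y72.89
G1 X130.47 Y15.82
G1 X69.93 Y108.86
M5
G0 X14.31 Y50.56
M3 S269
G1 X26.46 Y50.09 F2713
G1 X25.99 Y37.94
G1 X13.84 Y38.41
G1 X14.31 Y50.56
M5
G0 X176.39 Y98.34
M3 S637
G1 X216.34 Y98.34 F1805
G1 X216.34 Y87.52
G1 X176.39 Y87.52
G1 X176.39 Y98.34
M5
G0 X0.00 Y0.00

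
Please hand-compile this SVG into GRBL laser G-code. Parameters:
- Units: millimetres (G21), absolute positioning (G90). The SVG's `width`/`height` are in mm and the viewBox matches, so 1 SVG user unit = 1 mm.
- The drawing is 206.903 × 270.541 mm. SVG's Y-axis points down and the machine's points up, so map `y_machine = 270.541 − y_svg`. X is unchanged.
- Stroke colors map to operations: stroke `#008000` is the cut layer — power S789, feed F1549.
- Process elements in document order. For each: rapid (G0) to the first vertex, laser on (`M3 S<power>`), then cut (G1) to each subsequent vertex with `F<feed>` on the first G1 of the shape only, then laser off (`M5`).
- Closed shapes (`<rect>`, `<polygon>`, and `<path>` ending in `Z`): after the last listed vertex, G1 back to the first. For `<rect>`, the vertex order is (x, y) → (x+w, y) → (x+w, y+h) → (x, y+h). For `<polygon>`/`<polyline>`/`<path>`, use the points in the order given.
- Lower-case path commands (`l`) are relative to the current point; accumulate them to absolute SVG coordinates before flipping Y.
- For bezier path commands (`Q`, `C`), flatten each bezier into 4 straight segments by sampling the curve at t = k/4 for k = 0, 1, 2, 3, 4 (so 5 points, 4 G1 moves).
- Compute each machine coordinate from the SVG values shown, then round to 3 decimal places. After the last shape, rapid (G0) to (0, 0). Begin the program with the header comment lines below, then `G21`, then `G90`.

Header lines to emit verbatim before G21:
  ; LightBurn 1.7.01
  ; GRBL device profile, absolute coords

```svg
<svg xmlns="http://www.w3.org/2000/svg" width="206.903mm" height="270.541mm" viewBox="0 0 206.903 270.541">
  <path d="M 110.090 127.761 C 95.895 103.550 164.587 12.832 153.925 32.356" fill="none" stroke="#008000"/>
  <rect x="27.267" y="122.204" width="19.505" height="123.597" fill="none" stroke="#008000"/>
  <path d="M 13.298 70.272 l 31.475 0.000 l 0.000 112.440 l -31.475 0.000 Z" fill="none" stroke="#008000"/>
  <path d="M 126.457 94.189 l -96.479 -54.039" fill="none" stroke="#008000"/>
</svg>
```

viewBox `0 0 206.903 270.541` with mm width/height → 1 unit = 1 mm. Flip: y_m = 270.541 − y_svg.

**Shape 1** — `<path>` cubic bezier, stroke `#008000` → cut (S789, F1549). Control points (SVG): P0=(110.090,127.761), P1=(95.895,103.550), P2=(164.587,12.832), P3=(153.925,32.356); sampled at t=k/4. Machine vertices: (110.090,142.780) → (112.450,170.647) → (130.683,206.883) → (149.578,234.919) → (153.925,238.185). Open path.

**Shape 2** — `<rect>` rectangle, stroke `#008000` → cut (S789, F1549). Machine vertices: (27.267,148.337) → (46.772,148.337) → (46.772,24.740) → (27.267,24.740) → (27.267,148.337). Closed: final G1 returns to the first vertex.

**Shape 3** — `<path>` rectangle, stroke `#008000` → cut (S789, F1549). Machine vertices: (13.298,200.269) → (44.773,200.269) → (44.773,87.829) → (13.298,87.829) → (13.298,200.269). Closed: final G1 returns to the first vertex.

**Shape 4** — `<path>` line segment, stroke `#008000` → cut (S789, F1549). Machine vertices: (126.457,176.352) → (29.978,230.391). Open path.

; LightBurn 1.7.01
; GRBL device profile, absolute coords
G21
G90
G0 X110.090 Y142.780
M3 S789
G1 X112.450 Y170.647 F1549
G1 X130.683 Y206.883
G1 X149.578 Y234.919
G1 X153.925 Y238.185
M5
G0 X27.267 Y148.337
M3 S789
G1 X46.772 Y148.337 F1549
G1 X46.772 Y24.740
G1 X27.267 Y24.740
G1 X27.267 Y148.337
M5
G0 X13.298 Y200.269
M3 S789
G1 X44.773 Y200.269 F1549
G1 X44.773 Y87.829
G1 X13.298 Y87.829
G1 X13.298 Y200.269
M5
G0 X126.457 Y176.352
M3 S789
G1 X29.978 Y230.391 F1549
M5
G0 X0.000 Y0.000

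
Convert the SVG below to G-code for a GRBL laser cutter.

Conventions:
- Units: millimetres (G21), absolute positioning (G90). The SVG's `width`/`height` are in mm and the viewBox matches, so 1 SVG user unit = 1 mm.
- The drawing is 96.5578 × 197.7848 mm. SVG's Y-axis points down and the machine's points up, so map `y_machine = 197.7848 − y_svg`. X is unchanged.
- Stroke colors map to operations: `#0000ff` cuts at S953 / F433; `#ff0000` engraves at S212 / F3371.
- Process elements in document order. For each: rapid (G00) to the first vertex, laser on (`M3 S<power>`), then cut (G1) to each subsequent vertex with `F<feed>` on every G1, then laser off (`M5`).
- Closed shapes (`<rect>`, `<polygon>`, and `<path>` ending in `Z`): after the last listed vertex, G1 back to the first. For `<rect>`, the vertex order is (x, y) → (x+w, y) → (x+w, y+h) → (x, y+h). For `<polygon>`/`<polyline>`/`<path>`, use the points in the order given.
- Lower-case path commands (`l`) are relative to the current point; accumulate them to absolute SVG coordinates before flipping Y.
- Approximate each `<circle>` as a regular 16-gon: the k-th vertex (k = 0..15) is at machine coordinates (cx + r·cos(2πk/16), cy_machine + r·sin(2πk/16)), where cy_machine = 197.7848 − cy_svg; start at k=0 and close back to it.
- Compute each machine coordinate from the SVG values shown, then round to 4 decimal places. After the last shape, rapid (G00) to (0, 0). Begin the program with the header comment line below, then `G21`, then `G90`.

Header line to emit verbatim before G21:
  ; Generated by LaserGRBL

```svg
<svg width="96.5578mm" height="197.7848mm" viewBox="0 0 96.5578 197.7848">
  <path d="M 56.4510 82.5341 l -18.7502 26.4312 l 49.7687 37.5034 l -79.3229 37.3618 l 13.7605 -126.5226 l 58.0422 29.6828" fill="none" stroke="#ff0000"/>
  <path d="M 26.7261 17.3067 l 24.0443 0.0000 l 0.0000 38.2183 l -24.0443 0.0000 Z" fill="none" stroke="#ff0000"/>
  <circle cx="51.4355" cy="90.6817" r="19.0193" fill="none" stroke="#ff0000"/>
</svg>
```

; Generated by LaserGRBL
G21
G90
G00 X56.4510 Y115.2507
M3 S212
G1 X37.7008 Y88.8195 F3371
G1 X87.4695 Y51.3161 F3371
G1 X8.1466 Y13.9543 F3371
G1 X21.9071 Y140.4769 F3371
G1 X79.9493 Y110.7941 F3371
M5
G00 X26.7261 Y180.4781
M3 S212
G1 X50.7704 Y180.4781 F3371
G1 X50.7704 Y142.2598 F3371
G1 X26.7261 Y142.2598 F3371
G1 X26.7261 Y180.4781 F3371
M5
G00 X70.4548 Y107.1031
M3 S212
G1 X69.0070 Y114.3815 F3371
G1 X64.8842 Y120.5518 F3371
G1 X58.7139 Y124.6746 F3371
G1 X51.4355 Y126.1224 F3371
G1 X44.1571 Y124.6746 F3371
G1 X37.9868 Y120.5518 F3371
G1 X33.8640 Y114.3815 F3371
G1 X32.4162 Y107.1031 F3371
G1 X33.8640 Y99.8247 F3371
G1 X37.9868 Y93.6544 F3371
G1 X44.1571 Y89.5316 F3371
G1 X51.4355 Y88.0838 F3371
G1 X58.7139 Y89.5316 F3371
G1 X64.8842 Y93.6544 F3371
G1 X69.0070 Y99.8247 F3371
G1 X70.4548 Y107.1031 F3371
M5
G00 X0.0000 Y0.0000

viewBox `0 0 96.5578 197.7848` with mm width/height → 1 unit = 1 mm. Flip: y_m = 197.7848 − y_svg.

**Shape 1** — `<path>` open polyline, stroke `#ff0000` → engrave (S212, F3371). Machine vertices: (56.4510,115.2507) → (37.7008,88.8195) → (87.4695,51.3161) → (8.1466,13.9543) → (21.9071,140.4769) → (79.9493,110.7941). Open path.

**Shape 2** — `<path>` rectangle, stroke `#ff0000` → engrave (S212, F3371). Machine vertices: (26.7261,180.4781) → (50.7704,180.4781) → (50.7704,142.2598) → (26.7261,142.2598) → (26.7261,180.4781). Closed: final G1 returns to the first vertex.

**Shape 3** — `<circle>` circle, stroke `#ff0000` → engrave (S212, F3371). Machine vertices: (70.4548,107.1031) → (69.0070,114.3815) → (64.8842,120.5518) → (58.7139,124.6746) → (51.4355,126.1224) → (44.1571,124.6746) → (37.9868,120.5518) → (33.8640,114.3815) → (32.4162,107.1031) → (33.8640,99.8247) → (37.9868,93.6544) → (44.1571,89.5316) → (51.4355,88.0838) → (58.7139,89.5316) → (64.8842,93.6544) → (69.0070,99.8247) → (70.4548,107.1031). Closed: final G1 returns to the first vertex.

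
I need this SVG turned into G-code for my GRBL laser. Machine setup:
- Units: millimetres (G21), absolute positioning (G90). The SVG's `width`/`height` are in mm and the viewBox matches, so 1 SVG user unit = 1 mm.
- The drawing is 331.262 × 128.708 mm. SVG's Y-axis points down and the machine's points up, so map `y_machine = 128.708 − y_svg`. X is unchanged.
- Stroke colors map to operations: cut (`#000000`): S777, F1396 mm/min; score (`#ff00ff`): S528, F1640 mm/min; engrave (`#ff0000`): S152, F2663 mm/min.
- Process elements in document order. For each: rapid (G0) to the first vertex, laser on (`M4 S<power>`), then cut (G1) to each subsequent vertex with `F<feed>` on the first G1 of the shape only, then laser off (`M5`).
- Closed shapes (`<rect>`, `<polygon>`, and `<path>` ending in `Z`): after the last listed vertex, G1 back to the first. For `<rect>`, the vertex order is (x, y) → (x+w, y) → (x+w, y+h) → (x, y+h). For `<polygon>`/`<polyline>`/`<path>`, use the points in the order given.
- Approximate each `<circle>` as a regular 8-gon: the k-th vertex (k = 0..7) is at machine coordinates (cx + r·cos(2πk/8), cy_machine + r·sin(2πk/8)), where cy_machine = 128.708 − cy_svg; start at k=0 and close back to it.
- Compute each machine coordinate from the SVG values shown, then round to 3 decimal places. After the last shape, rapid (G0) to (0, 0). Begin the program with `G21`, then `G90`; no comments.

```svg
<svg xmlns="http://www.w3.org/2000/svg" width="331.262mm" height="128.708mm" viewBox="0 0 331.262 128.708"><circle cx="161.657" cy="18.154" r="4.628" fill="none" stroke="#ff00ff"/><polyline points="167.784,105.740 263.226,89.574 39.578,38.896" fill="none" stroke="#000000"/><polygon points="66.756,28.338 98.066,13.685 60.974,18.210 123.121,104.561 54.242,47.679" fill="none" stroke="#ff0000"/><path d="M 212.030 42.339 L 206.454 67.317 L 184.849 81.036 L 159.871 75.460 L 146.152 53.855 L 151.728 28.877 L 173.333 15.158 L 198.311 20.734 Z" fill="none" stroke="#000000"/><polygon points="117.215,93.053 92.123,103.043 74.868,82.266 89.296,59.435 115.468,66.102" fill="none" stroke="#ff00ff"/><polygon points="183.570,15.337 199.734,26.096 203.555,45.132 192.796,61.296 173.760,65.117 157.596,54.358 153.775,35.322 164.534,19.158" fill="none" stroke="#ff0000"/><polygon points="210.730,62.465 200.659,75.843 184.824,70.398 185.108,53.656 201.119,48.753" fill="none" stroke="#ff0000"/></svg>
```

1 u = 1 mm; y_m = 128.708 − y.

[1] `<circle>` circle, #ff00ff→score S528 F1640: (166.285,110.554) → (164.929,113.826) → (161.657,115.182) → (158.385,113.826) → (157.029,110.554) → (158.385,107.282) → (161.657,105.926) → (164.929,107.282) → (166.285,110.554) (closed)

[2] `<polyline>` open polyline, #000000→cut S777 F1396: (167.784,22.968) → (263.226,39.134) → (39.578,89.812)

[3] `<polygon>` closed polygon, #ff0000→engrave S152 F2663: (66.756,100.370) → (98.066,115.023) → (60.974,110.498) → (123.121,24.147) → (54.242,81.029) → (66.756,100.370) (closed)

[4] `<path>` regular polygon, #000000→cut S777 F1396: (212.030,86.369) → (206.454,61.391) → (184.849,47.672) → (159.871,53.248) → (146.152,74.853) → (151.728,99.831) → (173.333,113.550) → (198.311,107.974) → (212.030,86.369) (closed)

[5] `<polygon>` regular polygon, #ff00ff→score S528 F1640: (117.215,35.655) → (92.123,25.665) → (74.868,46.442) → (89.296,69.273) → (115.468,62.606) → (117.215,35.655) (closed)

[6] `<polygon>` regular polygon, #ff0000→engrave S152 F2663: (183.570,113.371) → (199.734,102.612) → (203.555,83.576) → (192.796,67.412) → (173.760,63.591) → (157.596,74.350) → (153.775,93.386) → (164.534,109.550) → (183.570,113.371) (closed)

[7] `<polygon>` regular polygon, #ff0000→engrave S152 F2663: (210.730,66.243) → (200.659,52.865) → (184.824,58.310) → (185.108,75.052) → (201.119,79.955) → (210.730,66.243) (closed)

G21
G90
G0 X166.285 Y110.554
M4 S528
G1 X164.929 Y113.826 F1640
G1 X161.657 Y115.182
G1 X158.385 Y113.826
G1 X157.029 Y110.554
G1 X158.385 Y107.282
G1 X161.657 Y105.926
G1 X164.929 Y107.282
G1 X166.285 Y110.554
M5
G0 X167.784 Y22.968
M4 S777
G1 X263.226 Y39.134 F1396
G1 X39.578 Y89.812
M5
G0 X66.756 Y100.370
M4 S152
G1 X98.066 Y115.023 F2663
G1 X60.974 Y110.498
G1 X123.121 Y24.147
G1 X54.242 Y81.029
G1 X66.756 Y100.370
M5
G0 X212.030 Y86.369
M4 S777
G1 X206.454 Y61.391 F1396
G1 X184.849 Y47.672
G1 X159.871 Y53.248
G1 X146.152 Y74.853
G1 X151.728 Y99.831
G1 X173.333 Y113.550
G1 X198.311 Y107.974
G1 X212.030 Y86.369
M5
G0 X117.215 Y35.655
M4 S528
G1 X92.123 Y25.665 F1640
G1 X74.868 Y46.442
G1 X89.296 Y69.273
G1 X115.468 Y62.606
G1 X117.215 Y35.655
M5
G0 X183.570 Y113.371
M4 S152
G1 X199.734 Y102.612 F2663
G1 X203.555 Y83.576
G1 X192.796 Y67.412
G1 X173.760 Y63.591
G1 X157.596 Y74.350
G1 X153.775 Y93.386
G1 X164.534 Y109.550
G1 X183.570 Y113.371
M5
G0 X210.730 Y66.243
M4 S152
G1 X200.659 Y52.865 F2663
G1 X184.824 Y58.310
G1 X185.108 Y75.052
G1 X201.119 Y79.955
G1 X210.730 Y66.243
M5
G0 X0.000 Y0.000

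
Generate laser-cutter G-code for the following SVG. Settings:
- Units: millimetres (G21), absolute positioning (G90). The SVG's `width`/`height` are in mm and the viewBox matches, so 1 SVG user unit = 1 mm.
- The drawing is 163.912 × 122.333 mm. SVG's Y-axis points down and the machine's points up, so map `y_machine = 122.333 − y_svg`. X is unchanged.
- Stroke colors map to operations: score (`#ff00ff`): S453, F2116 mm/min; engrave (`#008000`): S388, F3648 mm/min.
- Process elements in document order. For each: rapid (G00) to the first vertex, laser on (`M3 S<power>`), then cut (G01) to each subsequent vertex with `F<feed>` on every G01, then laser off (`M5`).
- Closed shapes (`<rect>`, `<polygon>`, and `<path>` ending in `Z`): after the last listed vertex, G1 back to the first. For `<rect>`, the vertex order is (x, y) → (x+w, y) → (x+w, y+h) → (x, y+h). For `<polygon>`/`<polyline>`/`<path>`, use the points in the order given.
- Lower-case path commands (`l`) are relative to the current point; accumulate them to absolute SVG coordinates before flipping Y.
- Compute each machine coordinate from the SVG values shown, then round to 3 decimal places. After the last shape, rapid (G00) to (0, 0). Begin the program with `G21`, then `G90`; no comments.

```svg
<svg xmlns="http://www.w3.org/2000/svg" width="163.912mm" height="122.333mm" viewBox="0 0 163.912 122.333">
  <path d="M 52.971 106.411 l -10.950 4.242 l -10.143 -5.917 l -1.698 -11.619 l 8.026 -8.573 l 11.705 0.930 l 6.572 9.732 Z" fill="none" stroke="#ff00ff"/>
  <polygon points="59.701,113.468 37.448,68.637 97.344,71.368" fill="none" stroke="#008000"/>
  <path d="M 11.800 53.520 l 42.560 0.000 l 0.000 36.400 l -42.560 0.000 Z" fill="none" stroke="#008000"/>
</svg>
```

G21
G90
G00 X52.971 Y15.922
M3 S453
G01 X42.021 Y11.680 F2116
G01 X31.878 Y17.597 F2116
G01 X30.180 Y29.216 F2116
G01 X38.206 Y37.789 F2116
G01 X49.911 Y36.859 F2116
G01 X56.483 Y27.127 F2116
G01 X52.971 Y15.922 F2116
M5
G00 X59.701 Y8.865
M3 S388
G01 X37.448 Y53.696 F3648
G01 X97.344 Y50.965 F3648
G01 X59.701 Y8.865 F3648
M5
G00 X11.800 Y68.813
M3 S388
G01 X54.360 Y68.813 F3648
G01 X54.360 Y32.413 F3648
G01 X11.800 Y32.413 F3648
G01 X11.800 Y68.813 F3648
M5
G00 X0.000 Y0.000

Since the viewBox matches the mm dimensions, user units are millimetres directly. The only transform is the Y-flip y_m = 122.333 − y_svg.

Shape 1 is a regular polygon drawn with `<path>`. Its stroke #ff00ff means score at S453, F2116. After flipping Y the toolpath is (52.971,15.922) → (42.021,11.680) → (31.878,17.597) → (30.180,29.216) → (38.206,37.789) → (49.911,36.859) → (56.483,27.127) → (52.971,15.922), returning to the start.

Shape 2 is a closed polygon drawn with `<polygon>`. Its stroke #008000 means engrave at S388, F3648. After flipping Y the toolpath is (59.701,8.865) → (37.448,53.696) → (97.344,50.965) → (59.701,8.865), returning to the start.

Shape 3 is a rectangle drawn with `<path>`. Its stroke #008000 means engrave at S388, F3648. After flipping Y the toolpath is (11.800,68.813) → (54.360,68.813) → (54.360,32.413) → (11.800,32.413) → (11.800,68.813), returning to the start.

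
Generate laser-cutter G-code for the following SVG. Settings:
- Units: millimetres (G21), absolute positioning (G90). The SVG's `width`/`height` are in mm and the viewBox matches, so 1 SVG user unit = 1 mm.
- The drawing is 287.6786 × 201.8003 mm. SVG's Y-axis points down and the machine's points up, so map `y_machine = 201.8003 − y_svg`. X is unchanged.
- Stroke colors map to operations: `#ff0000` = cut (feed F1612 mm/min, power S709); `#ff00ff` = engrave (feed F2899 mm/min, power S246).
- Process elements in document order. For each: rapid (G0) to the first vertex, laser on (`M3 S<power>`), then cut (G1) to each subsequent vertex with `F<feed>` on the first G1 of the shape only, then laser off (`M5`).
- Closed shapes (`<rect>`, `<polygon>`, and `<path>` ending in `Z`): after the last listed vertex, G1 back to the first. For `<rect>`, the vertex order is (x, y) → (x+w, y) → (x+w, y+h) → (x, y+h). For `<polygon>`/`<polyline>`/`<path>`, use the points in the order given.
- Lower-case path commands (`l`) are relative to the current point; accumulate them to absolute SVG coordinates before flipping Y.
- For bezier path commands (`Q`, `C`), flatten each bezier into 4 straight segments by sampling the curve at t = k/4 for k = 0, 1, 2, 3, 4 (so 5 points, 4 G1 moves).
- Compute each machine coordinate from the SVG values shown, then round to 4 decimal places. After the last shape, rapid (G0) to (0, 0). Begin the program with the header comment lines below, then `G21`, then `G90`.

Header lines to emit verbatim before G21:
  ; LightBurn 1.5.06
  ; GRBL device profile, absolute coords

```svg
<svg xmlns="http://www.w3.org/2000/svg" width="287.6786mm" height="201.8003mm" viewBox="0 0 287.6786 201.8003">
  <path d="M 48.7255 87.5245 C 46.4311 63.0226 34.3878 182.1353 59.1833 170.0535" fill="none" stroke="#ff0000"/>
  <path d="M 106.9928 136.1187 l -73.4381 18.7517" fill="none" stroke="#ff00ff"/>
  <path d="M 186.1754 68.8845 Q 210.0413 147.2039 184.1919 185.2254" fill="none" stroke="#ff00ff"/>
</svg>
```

; LightBurn 1.5.06
; GRBL device profile, absolute coords
G21
G90
G0 X48.7255 Y114.2758
M3 S709
G1 X45.9047 Y110.0184 F1612
G1 X43.7957 Y77.6688
G1 X46.7660 Y42.9905
G1 X59.1833 Y31.7468
M5
G0 X106.9928 Y65.6816
M3 S246
G1 X33.5547 Y46.9299 F2899
M5
G0 X186.1754 Y132.9158
M3 S246
G1 X195.0011 Y96.2747 F2899
G1 X197.6125 Y64.6709
G1 X194.0094 Y38.1043
G1 X184.1919 Y16.5749
M5
G0 X0.0000 Y0.0000

viewBox `0 0 287.6786 201.8003` with mm width/height → 1 unit = 1 mm. Flip: y_m = 201.8003 − y_svg.

**Shape 1** — `<path>` cubic bezier, stroke `#ff0000` → cut (S709, F1612). Control points (SVG): P0=(48.7255,87.5245), P1=(46.4311,63.0226), P2=(34.3878,182.1353), P3=(59.1833,170.0535); sampled at t=k/4. Machine vertices: (48.7255,114.2758) → (45.9047,110.0184) → (43.7957,77.6688) → (46.7660,42.9905) → (59.1833,31.7468). Open path.

**Shape 2** — `<path>` line segment, stroke `#ff00ff` → engrave (S246, F2899). Machine vertices: (106.9928,65.6816) → (33.5547,46.9299). Open path.

**Shape 3** — `<path>` quadratic bezier, stroke `#ff00ff` → engrave (S246, F2899). Control points (SVG): P0=(186.1754,68.8845), P1=(210.0413,147.2039), P2=(184.1919,185.2254); sampled at t=k/4. Machine vertices: (186.1754,132.9158) → (195.0011,96.2747) → (197.6125,64.6709) → (194.0094,38.1043) → (184.1919,16.5749). Open path.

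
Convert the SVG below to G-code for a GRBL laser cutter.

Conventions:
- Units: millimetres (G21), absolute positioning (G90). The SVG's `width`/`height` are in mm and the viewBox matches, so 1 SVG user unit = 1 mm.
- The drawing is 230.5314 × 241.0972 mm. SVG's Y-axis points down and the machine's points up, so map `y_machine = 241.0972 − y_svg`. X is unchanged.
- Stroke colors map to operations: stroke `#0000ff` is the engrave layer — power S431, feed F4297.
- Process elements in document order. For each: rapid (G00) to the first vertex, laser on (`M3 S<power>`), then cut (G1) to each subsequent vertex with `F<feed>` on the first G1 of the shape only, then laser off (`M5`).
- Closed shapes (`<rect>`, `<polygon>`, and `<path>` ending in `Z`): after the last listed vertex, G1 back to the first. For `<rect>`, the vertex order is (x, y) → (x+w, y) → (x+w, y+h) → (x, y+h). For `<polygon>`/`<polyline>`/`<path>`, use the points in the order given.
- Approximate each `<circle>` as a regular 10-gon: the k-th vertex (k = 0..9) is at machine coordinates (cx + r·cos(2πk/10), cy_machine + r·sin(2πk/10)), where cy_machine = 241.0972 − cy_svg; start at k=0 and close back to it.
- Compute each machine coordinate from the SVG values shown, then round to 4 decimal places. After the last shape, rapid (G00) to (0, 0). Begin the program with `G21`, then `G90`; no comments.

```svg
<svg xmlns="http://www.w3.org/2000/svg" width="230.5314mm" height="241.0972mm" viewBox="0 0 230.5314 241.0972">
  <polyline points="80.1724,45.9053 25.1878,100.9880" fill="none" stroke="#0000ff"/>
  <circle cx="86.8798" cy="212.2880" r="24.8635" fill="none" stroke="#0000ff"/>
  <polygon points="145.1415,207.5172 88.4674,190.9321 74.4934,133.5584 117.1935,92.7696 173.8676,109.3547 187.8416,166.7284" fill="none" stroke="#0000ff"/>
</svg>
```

G21
G90
G00 X80.1724 Y195.1919
M3 S431
G1 X25.1878 Y140.1092 F4297
M5
G00 X111.7433 Y28.8092
M3 S431
G1 X106.9948 Y43.4236 F4297
G1 X94.5630 Y52.4558
G1 X79.1966 Y52.4558
G1 X66.7648 Y43.4236
G1 X62.0163 Y28.8092
G1 X66.7648 Y14.1948
G1 X79.1966 Y5.1626
G1 X94.5630 Y5.1626
G1 X106.9948 Y14.1948
G1 X111.7433 Y28.8092
M5
G00 X145.1415 Y33.5800
M3 S431
G1 X88.4674 Y50.1651 F4297
G1 X74.4934 Y107.5388
G1 X117.1935 Y148.3276
G1 X173.8676 Y131.7425
G1 X187.8416 Y74.3688
G1 X145.1415 Y33.5800
M5
G00 X0.0000 Y0.0000

viewBox `0 0 230.5314 241.0972` with mm width/height → 1 unit = 1 mm. Flip: y_m = 241.0972 − y_svg.

**Shape 1** — `<polyline>` line segment, stroke `#0000ff` → engrave (S431, F4297). Machine vertices: (80.1724,195.1919) → (25.1878,140.1092). Open path.

**Shape 2** — `<circle>` circle, stroke `#0000ff` → engrave (S431, F4297). Machine vertices: (111.7433,28.8092) → (106.9948,43.4236) → (94.5630,52.4558) → (79.1966,52.4558) → (66.7648,43.4236) → (62.0163,28.8092) → (66.7648,14.1948) → (79.1966,5.1626) → (94.5630,5.1626) → (106.9948,14.1948) → (111.7433,28.8092). Closed: final G1 returns to the first vertex.

**Shape 3** — `<polygon>` regular polygon, stroke `#0000ff` → engrave (S431, F4297). Machine vertices: (145.1415,33.5800) → (88.4674,50.1651) → (74.4934,107.5388) → (117.1935,148.3276) → (173.8676,131.7425) → (187.8416,74.3688) → (145.1415,33.5800). Closed: final G1 returns to the first vertex.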